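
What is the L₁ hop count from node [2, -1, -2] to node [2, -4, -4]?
5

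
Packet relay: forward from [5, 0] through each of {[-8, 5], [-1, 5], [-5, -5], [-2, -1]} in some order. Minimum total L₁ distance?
35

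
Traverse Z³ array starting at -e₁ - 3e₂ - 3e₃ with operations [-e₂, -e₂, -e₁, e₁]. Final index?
(-1, -5, -3)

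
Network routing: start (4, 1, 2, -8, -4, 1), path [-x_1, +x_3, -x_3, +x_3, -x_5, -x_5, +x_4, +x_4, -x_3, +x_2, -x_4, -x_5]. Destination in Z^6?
(3, 2, 2, -7, -7, 1)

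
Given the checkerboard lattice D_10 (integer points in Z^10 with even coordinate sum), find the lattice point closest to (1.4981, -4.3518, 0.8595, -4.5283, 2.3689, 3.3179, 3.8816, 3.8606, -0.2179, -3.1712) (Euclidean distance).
(2, -4, 1, -5, 2, 3, 4, 4, 0, -3)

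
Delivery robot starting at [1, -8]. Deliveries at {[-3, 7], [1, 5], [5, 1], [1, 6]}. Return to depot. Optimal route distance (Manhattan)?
46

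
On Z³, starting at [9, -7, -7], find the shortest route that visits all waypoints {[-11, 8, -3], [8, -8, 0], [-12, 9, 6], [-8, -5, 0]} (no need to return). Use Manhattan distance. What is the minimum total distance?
58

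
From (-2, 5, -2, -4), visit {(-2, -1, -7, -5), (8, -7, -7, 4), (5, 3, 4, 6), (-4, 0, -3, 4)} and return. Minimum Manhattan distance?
100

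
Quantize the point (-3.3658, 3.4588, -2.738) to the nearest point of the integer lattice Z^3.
(-3, 3, -3)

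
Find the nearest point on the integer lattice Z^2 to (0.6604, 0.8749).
(1, 1)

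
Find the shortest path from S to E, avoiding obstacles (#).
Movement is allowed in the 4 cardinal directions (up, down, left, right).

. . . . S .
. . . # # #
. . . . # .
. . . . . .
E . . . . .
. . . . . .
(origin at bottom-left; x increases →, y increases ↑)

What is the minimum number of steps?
8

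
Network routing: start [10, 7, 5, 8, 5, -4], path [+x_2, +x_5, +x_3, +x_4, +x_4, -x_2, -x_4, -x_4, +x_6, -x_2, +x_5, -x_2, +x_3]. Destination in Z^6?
(10, 5, 7, 8, 7, -3)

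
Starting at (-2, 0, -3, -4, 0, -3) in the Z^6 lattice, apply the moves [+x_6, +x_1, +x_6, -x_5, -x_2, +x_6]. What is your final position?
(-1, -1, -3, -4, -1, 0)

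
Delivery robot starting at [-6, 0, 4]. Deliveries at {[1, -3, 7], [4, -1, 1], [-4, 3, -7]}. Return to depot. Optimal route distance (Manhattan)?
60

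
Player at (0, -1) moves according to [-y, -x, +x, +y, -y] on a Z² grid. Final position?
(0, -2)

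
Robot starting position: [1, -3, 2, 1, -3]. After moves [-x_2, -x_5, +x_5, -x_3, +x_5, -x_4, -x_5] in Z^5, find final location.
(1, -4, 1, 0, -3)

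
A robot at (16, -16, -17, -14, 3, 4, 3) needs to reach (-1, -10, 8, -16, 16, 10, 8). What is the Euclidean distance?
34.4093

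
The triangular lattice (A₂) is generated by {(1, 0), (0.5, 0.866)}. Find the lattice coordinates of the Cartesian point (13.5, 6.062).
10b₁ + 7b₂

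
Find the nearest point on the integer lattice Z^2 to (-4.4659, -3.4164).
(-4, -3)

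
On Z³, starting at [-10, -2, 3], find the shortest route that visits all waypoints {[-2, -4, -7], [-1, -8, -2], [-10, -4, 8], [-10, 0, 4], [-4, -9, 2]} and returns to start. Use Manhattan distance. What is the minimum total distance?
66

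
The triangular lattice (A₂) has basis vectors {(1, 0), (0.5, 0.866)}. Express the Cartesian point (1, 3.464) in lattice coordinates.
-b₁ + 4b₂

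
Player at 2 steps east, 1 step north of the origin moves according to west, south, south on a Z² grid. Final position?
(1, -1)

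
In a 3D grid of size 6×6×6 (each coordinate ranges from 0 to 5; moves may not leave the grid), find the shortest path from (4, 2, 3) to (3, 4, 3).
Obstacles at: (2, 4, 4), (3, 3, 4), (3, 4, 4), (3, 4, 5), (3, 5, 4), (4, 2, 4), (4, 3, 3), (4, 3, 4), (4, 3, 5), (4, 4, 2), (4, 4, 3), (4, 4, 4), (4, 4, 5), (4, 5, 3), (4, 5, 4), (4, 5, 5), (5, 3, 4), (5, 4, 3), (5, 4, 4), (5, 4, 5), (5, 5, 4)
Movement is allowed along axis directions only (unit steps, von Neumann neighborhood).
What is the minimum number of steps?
3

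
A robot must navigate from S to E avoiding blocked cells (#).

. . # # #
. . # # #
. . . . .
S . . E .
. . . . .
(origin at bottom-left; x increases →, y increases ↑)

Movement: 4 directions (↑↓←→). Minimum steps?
3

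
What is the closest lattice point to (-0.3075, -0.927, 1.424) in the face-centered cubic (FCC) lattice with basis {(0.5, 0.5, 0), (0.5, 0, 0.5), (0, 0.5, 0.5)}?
(-0.5, -1, 1.5)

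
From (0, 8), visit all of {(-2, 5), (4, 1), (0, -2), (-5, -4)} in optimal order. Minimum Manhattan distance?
29
(one optimal route: (0, 8) → (-2, 5) → (4, 1) → (0, -2) → (-5, -4))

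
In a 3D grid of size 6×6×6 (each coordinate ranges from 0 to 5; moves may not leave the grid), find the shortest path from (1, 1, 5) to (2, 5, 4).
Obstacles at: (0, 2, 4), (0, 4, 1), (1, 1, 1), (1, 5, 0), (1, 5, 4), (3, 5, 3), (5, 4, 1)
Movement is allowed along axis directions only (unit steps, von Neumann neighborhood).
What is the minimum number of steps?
6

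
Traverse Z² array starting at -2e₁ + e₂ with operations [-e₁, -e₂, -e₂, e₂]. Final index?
(-3, 0)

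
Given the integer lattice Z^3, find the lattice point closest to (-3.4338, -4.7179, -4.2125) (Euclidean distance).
(-3, -5, -4)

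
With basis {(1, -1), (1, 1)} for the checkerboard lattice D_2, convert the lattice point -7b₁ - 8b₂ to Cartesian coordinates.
(-15, -1)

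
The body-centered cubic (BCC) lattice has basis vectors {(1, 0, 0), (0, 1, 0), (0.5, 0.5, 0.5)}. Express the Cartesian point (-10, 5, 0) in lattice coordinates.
-10b₁ + 5b₂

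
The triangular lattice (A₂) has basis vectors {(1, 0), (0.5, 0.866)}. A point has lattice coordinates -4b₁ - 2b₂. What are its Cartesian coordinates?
(-5, -1.732)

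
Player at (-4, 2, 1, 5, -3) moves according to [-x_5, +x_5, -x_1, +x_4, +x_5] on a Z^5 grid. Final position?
(-5, 2, 1, 6, -2)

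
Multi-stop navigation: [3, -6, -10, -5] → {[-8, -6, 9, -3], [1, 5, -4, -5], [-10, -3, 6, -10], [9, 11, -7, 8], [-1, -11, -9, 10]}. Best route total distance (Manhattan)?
140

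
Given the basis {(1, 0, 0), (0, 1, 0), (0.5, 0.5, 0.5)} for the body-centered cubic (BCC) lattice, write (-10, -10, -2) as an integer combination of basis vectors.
-8b₁ - 8b₂ - 4b₃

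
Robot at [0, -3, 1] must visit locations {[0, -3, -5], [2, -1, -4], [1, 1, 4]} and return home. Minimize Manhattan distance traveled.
30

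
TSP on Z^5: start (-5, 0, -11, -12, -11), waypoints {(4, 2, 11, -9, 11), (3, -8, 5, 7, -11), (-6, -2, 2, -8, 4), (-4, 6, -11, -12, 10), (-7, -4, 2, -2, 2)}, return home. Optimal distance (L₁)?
198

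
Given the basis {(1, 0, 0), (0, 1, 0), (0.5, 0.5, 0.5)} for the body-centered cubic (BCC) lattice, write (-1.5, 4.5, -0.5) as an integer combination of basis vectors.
-b₁ + 5b₂ - b₃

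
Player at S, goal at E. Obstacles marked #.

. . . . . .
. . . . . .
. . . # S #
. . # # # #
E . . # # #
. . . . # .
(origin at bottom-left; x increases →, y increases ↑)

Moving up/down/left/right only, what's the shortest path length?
8
(one shortest path: (4, 3) → (4, 4) → (3, 4) → (2, 4) → (1, 4) → (0, 4) → (0, 3) → (0, 2) → (0, 1))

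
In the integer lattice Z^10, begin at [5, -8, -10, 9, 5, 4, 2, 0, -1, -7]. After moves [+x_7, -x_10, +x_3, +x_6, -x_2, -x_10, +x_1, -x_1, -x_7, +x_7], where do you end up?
(5, -9, -9, 9, 5, 5, 3, 0, -1, -9)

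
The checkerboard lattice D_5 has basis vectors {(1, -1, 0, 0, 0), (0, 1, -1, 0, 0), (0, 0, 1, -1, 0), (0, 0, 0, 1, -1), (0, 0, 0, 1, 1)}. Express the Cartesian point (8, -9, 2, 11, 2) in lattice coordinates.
8b₁ - b₂ + b₃ + 5b₄ + 7b₅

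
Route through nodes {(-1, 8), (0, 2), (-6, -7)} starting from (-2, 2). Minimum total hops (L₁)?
29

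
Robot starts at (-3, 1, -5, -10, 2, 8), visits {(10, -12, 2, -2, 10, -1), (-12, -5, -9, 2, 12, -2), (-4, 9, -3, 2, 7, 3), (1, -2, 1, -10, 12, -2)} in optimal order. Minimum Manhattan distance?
140
(one optimal route: (-3, 1, -5, -10, 2, 8) → (-4, 9, -3, 2, 7, 3) → (-12, -5, -9, 2, 12, -2) → (1, -2, 1, -10, 12, -2) → (10, -12, 2, -2, 10, -1))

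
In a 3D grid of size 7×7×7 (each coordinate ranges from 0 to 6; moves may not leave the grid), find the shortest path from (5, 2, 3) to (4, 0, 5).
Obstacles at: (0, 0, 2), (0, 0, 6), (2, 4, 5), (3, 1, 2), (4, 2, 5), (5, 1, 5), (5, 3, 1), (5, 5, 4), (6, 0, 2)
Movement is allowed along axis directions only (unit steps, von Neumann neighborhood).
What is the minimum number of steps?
5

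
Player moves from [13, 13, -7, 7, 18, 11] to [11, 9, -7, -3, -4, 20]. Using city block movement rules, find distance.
47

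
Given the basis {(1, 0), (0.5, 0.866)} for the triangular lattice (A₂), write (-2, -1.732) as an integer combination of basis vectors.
-b₁ - 2b₂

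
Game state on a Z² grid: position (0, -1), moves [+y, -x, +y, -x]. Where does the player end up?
(-2, 1)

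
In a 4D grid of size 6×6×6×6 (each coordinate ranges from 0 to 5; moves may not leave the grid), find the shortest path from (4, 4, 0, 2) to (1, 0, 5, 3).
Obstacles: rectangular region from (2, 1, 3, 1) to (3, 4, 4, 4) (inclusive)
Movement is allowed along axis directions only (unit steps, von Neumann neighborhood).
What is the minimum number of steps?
13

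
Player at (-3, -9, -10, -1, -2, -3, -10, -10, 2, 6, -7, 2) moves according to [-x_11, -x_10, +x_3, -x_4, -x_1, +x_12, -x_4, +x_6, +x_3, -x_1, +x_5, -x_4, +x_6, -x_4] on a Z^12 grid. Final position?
(-5, -9, -8, -5, -1, -1, -10, -10, 2, 5, -8, 3)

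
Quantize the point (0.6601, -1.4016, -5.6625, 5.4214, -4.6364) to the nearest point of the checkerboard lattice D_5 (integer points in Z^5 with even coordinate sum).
(1, -1, -6, 5, -5)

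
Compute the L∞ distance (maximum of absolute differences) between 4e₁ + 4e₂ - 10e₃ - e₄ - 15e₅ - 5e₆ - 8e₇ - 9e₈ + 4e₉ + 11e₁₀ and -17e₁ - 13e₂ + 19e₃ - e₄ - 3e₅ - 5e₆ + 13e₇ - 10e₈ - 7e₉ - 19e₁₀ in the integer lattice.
30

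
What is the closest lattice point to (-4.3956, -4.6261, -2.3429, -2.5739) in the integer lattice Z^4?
(-4, -5, -2, -3)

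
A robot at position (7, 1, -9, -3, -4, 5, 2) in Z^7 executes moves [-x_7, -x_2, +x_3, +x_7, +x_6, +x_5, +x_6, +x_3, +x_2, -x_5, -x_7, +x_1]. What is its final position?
(8, 1, -7, -3, -4, 7, 1)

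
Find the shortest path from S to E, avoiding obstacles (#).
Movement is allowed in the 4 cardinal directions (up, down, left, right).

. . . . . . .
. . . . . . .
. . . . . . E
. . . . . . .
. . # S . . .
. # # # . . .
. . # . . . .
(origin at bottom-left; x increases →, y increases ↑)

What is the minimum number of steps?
5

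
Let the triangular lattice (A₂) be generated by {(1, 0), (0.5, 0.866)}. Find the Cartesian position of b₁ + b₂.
(1.5, 0.866)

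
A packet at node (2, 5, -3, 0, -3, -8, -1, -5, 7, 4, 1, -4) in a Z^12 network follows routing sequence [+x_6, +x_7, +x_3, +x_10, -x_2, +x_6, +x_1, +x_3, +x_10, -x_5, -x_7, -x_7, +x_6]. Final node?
(3, 4, -1, 0, -4, -5, -2, -5, 7, 6, 1, -4)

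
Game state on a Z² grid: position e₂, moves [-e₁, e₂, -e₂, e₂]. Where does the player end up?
(-1, 2)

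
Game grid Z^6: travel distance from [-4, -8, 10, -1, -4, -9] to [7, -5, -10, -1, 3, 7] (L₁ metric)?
57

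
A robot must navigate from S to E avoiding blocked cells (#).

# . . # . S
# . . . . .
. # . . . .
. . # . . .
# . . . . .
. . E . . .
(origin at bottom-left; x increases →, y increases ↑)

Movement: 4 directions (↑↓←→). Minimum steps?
8
(one shortest path: (5, 5) → (4, 5) → (4, 4) → (3, 4) → (3, 3) → (3, 2) → (3, 1) → (2, 1) → (2, 0))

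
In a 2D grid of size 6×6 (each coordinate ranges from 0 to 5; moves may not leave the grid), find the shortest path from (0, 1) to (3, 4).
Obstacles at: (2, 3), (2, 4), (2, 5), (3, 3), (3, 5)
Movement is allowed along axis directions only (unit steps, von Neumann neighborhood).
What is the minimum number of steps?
8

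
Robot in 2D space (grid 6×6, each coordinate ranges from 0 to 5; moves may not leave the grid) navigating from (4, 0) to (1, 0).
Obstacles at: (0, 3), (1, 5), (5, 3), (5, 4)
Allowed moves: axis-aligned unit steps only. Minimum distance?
3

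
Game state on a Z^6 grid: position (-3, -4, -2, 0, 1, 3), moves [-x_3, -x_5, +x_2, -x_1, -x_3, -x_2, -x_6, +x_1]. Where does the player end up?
(-3, -4, -4, 0, 0, 2)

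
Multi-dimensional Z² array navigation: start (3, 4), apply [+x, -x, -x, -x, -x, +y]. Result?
(0, 5)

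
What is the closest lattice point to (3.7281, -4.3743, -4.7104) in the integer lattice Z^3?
(4, -4, -5)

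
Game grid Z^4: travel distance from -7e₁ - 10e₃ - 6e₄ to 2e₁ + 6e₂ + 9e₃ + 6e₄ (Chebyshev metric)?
19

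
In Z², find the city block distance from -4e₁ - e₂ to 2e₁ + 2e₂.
9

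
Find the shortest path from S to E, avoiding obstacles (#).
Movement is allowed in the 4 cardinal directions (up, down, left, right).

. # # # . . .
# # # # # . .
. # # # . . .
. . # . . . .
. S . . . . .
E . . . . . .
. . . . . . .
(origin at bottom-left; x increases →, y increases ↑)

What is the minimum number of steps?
2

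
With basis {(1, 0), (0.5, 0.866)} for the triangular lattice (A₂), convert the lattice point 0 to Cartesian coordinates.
(0, 0)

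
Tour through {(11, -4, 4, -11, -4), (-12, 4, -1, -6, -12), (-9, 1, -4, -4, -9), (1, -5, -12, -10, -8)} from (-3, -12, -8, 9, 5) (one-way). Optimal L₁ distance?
137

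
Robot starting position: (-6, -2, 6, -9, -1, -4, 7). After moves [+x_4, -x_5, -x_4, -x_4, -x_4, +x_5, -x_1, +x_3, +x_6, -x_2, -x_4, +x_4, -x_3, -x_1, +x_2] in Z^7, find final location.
(-8, -2, 6, -11, -1, -3, 7)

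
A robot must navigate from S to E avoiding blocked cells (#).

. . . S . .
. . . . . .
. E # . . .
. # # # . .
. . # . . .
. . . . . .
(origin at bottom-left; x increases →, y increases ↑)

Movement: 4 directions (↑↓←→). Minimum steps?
4
(one shortest path: (3, 5) → (2, 5) → (1, 5) → (1, 4) → (1, 3))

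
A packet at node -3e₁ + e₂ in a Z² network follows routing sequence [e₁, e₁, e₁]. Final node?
(0, 1)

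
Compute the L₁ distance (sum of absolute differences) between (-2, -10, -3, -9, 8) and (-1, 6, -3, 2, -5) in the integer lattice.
41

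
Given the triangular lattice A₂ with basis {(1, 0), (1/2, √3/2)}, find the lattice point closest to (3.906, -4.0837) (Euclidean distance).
(3.5, -4.33)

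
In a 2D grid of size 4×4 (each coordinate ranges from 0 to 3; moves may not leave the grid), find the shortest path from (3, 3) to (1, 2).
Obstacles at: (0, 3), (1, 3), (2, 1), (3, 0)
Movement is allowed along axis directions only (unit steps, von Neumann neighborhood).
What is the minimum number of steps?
3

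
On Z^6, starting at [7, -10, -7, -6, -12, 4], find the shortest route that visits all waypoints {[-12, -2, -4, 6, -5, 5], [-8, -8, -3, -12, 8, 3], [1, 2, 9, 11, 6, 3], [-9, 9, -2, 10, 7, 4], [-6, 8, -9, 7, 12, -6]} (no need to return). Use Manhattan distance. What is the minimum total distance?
200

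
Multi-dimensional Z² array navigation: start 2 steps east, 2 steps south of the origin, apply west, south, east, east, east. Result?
(4, -3)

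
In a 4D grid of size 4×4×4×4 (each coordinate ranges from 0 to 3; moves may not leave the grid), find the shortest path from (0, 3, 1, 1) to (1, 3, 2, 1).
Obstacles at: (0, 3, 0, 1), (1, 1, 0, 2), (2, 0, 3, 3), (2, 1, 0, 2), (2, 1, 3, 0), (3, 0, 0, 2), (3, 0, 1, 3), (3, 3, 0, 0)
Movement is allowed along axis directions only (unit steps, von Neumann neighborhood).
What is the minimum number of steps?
2
(one shortest path: (0, 3, 1, 1) → (1, 3, 1, 1) → (1, 3, 2, 1))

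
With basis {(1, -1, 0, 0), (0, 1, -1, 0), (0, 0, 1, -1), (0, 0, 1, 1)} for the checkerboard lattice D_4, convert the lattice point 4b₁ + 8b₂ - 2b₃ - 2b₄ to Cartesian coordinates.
(4, 4, -12, 0)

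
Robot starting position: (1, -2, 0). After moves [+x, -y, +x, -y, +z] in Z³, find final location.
(3, -4, 1)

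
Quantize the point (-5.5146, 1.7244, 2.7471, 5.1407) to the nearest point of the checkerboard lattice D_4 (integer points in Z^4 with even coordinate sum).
(-6, 2, 3, 5)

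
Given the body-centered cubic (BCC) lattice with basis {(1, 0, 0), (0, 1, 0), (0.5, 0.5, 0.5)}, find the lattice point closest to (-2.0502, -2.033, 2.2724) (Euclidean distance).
(-2, -2, 2)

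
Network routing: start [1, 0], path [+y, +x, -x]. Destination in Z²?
(1, 1)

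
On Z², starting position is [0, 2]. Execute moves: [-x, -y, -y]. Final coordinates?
(-1, 0)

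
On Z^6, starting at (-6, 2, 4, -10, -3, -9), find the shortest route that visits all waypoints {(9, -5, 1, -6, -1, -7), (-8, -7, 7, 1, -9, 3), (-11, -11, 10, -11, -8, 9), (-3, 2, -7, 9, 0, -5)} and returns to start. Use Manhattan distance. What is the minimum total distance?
208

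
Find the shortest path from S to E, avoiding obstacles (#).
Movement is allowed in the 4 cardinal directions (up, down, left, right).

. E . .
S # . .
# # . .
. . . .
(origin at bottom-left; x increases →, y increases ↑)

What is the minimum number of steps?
2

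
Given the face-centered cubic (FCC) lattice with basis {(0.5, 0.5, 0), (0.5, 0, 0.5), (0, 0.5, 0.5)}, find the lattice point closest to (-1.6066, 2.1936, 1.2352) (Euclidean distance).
(-1.5, 2, 1.5)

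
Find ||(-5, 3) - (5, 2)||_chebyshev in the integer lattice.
10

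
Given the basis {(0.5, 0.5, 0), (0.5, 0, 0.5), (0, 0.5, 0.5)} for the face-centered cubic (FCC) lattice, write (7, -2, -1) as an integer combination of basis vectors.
6b₁ + 8b₂ - 10b₃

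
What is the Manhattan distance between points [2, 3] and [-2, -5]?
12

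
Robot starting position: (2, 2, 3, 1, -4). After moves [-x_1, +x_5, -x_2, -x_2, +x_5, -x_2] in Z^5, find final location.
(1, -1, 3, 1, -2)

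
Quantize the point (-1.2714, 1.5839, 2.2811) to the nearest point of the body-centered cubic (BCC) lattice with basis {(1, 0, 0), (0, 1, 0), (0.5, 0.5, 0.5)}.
(-1.5, 1.5, 2.5)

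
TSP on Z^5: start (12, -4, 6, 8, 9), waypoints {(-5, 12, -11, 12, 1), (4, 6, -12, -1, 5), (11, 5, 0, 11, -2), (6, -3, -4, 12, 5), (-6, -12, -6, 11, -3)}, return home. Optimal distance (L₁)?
194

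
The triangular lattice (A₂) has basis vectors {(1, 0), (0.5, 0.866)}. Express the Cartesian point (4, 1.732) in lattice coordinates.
3b₁ + 2b₂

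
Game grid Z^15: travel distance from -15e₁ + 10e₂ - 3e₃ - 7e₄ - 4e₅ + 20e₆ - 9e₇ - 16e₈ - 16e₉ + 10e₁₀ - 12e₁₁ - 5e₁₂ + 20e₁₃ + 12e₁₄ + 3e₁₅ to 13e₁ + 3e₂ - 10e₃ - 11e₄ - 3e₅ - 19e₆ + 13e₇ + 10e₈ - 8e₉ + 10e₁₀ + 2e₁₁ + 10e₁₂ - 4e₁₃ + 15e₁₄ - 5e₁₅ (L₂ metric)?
68.6586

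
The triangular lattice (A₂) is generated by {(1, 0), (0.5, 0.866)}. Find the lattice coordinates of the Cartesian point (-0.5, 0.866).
-b₁ + b₂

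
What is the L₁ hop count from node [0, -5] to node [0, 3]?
8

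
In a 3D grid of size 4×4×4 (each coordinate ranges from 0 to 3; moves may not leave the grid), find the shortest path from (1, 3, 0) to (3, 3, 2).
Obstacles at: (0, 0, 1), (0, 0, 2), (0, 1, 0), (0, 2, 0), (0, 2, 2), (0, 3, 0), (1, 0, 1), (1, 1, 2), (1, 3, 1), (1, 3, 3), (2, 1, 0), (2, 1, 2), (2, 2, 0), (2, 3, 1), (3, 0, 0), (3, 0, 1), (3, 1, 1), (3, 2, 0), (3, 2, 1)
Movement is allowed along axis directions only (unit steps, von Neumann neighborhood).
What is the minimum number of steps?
4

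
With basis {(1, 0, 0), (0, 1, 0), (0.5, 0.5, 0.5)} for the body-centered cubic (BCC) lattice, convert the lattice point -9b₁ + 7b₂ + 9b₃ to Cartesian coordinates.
(-4.5, 11.5, 4.5)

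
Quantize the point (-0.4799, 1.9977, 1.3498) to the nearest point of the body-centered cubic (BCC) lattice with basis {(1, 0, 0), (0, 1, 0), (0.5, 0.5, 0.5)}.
(-0.5, 1.5, 1.5)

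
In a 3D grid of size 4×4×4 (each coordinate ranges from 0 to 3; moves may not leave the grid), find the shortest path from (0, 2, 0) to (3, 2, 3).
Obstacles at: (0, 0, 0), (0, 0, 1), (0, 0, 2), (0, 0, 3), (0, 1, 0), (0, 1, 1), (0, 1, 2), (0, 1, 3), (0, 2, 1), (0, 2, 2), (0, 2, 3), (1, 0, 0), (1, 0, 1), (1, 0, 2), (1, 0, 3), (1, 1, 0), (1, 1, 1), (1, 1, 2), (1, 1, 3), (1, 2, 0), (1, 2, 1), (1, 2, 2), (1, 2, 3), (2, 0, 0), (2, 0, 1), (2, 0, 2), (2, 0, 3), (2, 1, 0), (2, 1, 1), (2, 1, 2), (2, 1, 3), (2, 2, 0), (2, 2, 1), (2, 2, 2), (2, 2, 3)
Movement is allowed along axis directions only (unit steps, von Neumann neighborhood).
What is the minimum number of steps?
8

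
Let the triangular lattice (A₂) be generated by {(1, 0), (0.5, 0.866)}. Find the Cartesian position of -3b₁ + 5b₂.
(-0.5, 4.33)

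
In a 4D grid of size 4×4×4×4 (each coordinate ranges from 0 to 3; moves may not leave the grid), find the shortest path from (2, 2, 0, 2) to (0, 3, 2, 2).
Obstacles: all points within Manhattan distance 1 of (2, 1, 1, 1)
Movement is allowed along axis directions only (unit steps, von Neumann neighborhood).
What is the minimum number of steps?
5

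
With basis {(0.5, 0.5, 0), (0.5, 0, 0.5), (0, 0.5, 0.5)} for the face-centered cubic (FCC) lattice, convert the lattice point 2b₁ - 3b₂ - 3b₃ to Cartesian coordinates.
(-0.5, -0.5, -3)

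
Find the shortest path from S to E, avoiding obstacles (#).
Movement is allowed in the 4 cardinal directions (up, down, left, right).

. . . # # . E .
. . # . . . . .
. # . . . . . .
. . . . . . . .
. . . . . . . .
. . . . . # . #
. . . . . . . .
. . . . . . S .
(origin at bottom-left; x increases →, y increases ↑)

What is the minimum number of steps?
7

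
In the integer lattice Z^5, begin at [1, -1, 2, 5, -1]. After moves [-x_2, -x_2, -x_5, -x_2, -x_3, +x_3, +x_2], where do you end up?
(1, -3, 2, 5, -2)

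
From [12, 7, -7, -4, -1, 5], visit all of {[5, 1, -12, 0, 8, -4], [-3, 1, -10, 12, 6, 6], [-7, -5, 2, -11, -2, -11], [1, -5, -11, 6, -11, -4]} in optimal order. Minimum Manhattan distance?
172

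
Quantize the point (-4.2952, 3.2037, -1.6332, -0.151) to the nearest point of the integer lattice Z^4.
(-4, 3, -2, 0)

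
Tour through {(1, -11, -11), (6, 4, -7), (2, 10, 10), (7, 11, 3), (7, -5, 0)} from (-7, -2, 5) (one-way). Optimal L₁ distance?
97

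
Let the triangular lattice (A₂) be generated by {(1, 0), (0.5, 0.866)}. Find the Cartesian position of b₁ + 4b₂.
(3, 3.464)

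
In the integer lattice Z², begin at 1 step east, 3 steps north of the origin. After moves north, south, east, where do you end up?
(2, 3)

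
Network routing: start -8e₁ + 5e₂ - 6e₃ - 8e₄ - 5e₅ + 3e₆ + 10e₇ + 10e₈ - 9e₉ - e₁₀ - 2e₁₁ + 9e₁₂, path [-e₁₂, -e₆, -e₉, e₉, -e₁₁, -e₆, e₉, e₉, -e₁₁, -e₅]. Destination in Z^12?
(-8, 5, -6, -8, -6, 1, 10, 10, -7, -1, -4, 8)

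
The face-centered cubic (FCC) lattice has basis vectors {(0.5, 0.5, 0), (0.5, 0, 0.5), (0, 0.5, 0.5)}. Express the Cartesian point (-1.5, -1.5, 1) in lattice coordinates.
-4b₁ + b₂ + b₃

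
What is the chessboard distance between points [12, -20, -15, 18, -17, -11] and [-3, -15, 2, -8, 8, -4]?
26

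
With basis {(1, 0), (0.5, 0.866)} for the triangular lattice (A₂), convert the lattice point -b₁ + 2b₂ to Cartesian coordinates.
(0, 1.732)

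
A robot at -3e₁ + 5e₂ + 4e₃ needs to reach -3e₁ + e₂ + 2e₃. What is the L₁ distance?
6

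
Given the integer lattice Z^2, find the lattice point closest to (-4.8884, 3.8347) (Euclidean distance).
(-5, 4)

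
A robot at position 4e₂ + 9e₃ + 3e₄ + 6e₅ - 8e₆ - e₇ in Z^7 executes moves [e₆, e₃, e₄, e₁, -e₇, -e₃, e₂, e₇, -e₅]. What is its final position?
(1, 5, 9, 4, 5, -7, -1)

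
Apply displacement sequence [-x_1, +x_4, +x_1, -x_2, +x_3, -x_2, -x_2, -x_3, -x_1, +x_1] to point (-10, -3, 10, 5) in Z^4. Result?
(-10, -6, 10, 6)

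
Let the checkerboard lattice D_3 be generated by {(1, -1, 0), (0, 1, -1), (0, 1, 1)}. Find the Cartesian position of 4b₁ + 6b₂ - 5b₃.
(4, -3, -11)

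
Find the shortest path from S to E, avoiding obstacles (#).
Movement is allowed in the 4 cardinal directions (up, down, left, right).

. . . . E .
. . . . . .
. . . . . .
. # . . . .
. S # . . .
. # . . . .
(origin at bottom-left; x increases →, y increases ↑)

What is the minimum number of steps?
9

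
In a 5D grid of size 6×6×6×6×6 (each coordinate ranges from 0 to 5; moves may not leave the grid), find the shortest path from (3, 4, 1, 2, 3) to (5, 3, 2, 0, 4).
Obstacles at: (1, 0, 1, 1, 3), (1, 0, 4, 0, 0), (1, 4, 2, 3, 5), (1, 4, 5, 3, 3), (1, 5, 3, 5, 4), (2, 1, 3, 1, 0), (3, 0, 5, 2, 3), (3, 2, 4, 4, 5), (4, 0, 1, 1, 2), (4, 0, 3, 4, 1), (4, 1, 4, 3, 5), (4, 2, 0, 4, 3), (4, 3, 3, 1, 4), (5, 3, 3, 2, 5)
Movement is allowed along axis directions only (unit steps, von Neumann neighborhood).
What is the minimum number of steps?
7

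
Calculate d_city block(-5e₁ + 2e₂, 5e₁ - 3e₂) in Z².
15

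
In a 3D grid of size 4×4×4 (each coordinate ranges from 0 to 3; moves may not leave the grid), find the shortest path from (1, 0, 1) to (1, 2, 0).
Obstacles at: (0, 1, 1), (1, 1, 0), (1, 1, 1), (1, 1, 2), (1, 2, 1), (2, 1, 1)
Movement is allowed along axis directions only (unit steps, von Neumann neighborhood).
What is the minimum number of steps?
5
(one shortest path: (1, 0, 1) → (0, 0, 1) → (0, 0, 0) → (0, 1, 0) → (0, 2, 0) → (1, 2, 0))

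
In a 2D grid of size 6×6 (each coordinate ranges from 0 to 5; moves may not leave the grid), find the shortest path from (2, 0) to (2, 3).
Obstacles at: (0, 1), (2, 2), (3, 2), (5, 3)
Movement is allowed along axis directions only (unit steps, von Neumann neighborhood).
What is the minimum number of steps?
5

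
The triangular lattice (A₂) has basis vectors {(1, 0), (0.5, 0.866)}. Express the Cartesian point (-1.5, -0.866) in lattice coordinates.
-b₁ - b₂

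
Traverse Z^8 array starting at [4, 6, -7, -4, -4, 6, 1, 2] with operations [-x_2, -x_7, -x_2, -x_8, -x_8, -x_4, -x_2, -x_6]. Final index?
(4, 3, -7, -5, -4, 5, 0, 0)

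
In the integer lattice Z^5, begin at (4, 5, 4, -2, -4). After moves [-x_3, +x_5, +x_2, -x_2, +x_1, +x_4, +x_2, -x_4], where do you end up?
(5, 6, 3, -2, -3)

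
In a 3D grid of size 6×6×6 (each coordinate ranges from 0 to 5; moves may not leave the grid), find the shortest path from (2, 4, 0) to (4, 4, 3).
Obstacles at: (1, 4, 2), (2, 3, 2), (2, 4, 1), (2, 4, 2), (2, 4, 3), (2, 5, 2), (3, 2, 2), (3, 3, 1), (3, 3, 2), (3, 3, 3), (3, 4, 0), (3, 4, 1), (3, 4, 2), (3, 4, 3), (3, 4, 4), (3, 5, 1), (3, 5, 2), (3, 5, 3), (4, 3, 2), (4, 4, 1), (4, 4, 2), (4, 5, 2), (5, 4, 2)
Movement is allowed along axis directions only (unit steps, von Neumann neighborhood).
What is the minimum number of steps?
9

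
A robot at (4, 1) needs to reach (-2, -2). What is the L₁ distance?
9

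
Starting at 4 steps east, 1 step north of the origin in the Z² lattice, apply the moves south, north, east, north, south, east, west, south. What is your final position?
(5, 0)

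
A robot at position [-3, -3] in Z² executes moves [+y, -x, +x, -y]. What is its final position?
(-3, -3)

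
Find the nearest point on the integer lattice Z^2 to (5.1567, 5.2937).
(5, 5)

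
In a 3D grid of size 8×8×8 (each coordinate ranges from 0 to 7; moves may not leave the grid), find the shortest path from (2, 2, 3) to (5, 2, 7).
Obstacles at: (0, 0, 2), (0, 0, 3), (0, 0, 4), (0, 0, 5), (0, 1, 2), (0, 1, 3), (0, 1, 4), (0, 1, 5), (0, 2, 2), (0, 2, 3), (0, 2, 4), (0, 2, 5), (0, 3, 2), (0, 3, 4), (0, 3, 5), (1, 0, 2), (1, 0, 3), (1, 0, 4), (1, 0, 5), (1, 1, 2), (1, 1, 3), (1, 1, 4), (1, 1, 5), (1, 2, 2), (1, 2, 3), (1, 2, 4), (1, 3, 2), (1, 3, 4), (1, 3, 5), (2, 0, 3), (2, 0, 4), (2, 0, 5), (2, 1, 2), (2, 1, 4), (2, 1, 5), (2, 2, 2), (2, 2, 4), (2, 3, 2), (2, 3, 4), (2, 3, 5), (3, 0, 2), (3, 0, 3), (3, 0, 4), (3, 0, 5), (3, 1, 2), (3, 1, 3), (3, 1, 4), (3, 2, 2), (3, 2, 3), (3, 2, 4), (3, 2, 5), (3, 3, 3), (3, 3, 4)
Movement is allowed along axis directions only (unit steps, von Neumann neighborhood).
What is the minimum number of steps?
11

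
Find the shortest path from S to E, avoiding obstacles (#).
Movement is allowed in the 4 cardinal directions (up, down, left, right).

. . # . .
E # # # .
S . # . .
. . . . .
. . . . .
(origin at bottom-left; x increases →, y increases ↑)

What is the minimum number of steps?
1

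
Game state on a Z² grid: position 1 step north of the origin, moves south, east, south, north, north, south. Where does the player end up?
(1, 0)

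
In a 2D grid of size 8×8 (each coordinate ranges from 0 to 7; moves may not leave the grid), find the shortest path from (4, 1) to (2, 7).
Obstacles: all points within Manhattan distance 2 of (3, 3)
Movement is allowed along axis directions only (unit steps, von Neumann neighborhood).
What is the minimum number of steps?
12
(one shortest path: (4, 1) → (5, 1) → (6, 1) → (6, 2) → (6, 3) → (6, 4) → (5, 4) → (5, 5) → (4, 5) → (4, 6) → (3, 6) → (2, 6) → (2, 7))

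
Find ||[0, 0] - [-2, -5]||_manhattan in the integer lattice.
7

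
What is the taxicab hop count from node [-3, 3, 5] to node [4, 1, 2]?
12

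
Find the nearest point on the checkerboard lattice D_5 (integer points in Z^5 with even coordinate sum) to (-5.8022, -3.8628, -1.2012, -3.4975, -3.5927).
(-6, -4, -1, -3, -4)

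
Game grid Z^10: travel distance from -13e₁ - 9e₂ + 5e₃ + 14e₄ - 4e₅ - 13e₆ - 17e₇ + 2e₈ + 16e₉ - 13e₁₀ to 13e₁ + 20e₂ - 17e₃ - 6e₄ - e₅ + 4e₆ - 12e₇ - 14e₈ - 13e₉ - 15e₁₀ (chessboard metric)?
29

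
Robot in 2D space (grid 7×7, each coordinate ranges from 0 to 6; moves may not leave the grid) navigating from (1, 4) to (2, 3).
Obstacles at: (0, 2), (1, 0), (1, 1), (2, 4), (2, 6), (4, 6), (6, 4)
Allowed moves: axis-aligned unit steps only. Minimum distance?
2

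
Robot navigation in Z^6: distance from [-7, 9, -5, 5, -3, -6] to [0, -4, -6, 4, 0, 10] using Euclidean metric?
22.0227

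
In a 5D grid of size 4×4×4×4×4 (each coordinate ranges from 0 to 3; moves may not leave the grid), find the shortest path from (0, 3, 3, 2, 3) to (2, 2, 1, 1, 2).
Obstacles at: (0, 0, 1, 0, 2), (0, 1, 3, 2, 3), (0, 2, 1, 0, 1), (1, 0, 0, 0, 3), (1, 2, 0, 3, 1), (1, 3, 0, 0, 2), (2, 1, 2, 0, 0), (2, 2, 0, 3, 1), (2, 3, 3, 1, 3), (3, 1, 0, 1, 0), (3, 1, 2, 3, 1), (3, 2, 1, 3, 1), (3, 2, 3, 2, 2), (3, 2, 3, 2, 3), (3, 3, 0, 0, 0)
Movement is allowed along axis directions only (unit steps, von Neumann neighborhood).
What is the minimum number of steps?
7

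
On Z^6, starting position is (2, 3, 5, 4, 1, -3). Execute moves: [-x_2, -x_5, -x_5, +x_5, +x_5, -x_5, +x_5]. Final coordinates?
(2, 2, 5, 4, 1, -3)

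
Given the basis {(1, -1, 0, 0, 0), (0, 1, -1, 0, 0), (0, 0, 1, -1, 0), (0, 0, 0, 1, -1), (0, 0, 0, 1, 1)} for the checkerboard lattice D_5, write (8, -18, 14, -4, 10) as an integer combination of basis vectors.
8b₁ - 10b₂ + 4b₃ - 5b₄ + 5b₅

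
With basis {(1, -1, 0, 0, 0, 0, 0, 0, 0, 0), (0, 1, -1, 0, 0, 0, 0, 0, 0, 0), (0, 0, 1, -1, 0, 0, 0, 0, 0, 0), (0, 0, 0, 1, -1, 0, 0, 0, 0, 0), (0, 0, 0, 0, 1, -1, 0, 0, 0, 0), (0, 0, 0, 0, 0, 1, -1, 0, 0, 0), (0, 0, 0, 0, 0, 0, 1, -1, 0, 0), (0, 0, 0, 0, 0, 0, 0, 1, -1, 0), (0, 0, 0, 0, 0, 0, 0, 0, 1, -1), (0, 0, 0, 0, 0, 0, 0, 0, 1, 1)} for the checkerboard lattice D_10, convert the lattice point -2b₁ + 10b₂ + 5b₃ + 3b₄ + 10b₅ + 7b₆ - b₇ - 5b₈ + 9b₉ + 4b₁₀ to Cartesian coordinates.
(-2, 12, -5, -2, 7, -3, -8, -4, 18, -5)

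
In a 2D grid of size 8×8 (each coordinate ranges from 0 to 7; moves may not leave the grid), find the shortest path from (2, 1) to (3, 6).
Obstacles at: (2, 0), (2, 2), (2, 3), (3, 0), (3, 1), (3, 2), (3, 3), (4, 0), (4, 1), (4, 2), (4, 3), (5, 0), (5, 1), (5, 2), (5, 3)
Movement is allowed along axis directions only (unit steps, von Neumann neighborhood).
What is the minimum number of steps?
8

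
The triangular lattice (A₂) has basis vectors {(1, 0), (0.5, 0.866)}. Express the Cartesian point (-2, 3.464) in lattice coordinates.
-4b₁ + 4b₂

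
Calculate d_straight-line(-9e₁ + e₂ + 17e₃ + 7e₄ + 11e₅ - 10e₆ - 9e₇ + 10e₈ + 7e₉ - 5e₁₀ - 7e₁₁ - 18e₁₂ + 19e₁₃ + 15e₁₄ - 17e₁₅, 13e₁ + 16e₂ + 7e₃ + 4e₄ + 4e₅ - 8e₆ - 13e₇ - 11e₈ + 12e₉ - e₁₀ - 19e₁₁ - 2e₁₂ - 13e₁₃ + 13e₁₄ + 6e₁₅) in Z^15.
57.6715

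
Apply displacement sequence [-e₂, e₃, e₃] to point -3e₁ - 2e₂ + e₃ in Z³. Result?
(-3, -3, 3)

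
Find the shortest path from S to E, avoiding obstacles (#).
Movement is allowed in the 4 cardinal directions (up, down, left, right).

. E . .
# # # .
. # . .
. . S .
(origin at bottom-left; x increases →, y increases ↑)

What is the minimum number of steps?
6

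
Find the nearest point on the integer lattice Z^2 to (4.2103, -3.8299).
(4, -4)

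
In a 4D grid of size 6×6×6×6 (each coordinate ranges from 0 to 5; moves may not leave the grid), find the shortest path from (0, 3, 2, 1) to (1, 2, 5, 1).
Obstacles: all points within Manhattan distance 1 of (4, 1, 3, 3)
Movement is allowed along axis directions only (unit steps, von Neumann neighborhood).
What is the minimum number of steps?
5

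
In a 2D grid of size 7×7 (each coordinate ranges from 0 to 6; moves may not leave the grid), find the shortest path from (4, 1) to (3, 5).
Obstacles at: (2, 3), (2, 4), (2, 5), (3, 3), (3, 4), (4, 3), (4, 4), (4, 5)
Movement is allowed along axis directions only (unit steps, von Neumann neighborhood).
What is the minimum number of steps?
9
(one shortest path: (4, 1) → (5, 1) → (5, 2) → (5, 3) → (5, 4) → (5, 5) → (5, 6) → (4, 6) → (3, 6) → (3, 5))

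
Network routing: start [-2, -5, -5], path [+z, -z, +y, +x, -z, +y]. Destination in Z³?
(-1, -3, -6)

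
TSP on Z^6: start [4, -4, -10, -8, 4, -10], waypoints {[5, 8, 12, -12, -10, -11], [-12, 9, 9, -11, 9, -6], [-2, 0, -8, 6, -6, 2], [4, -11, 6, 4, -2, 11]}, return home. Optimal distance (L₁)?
272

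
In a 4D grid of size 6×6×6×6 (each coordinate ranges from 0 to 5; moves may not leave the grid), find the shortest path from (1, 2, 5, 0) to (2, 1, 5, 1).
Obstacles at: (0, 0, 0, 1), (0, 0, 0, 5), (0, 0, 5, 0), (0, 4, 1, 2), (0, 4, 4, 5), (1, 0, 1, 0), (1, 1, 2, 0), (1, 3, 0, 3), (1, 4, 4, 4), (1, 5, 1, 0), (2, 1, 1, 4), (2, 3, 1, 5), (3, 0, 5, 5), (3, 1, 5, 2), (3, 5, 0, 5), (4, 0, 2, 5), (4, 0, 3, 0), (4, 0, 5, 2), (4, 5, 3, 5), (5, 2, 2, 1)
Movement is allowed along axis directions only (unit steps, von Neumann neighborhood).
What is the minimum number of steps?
3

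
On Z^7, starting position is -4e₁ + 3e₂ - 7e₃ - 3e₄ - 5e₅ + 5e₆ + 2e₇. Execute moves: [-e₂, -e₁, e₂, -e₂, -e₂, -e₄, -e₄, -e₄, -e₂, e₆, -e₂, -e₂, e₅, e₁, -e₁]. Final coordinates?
(-5, -2, -7, -6, -4, 6, 2)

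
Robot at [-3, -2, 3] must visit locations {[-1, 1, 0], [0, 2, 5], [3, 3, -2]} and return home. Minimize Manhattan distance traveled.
36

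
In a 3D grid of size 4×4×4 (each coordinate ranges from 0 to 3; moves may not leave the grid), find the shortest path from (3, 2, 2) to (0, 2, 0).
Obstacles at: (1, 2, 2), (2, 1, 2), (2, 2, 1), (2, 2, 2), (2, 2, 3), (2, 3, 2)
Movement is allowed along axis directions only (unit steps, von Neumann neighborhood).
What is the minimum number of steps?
5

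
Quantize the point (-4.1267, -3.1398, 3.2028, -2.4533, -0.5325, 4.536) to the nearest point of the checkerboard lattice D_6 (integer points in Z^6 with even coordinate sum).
(-4, -3, 3, -2, -1, 5)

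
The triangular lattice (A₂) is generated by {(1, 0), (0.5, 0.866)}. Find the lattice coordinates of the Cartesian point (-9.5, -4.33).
-7b₁ - 5b₂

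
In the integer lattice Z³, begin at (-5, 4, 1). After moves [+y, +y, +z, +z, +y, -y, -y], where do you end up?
(-5, 5, 3)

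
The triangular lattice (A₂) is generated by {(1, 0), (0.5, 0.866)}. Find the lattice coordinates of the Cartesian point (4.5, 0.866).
4b₁ + b₂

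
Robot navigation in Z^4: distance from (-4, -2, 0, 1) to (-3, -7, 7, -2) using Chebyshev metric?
7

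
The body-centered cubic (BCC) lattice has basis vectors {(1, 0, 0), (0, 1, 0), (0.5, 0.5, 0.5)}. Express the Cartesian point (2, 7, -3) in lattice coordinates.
5b₁ + 10b₂ - 6b₃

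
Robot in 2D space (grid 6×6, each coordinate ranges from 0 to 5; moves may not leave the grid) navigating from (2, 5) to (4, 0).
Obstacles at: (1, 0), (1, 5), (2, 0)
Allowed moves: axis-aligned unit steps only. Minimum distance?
7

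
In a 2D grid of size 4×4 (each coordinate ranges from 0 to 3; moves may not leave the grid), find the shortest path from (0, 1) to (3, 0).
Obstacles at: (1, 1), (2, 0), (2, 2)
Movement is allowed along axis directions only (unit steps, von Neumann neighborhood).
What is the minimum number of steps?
8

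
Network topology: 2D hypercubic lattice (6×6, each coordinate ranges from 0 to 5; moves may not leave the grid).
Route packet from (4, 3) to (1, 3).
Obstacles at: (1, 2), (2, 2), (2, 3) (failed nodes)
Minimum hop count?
5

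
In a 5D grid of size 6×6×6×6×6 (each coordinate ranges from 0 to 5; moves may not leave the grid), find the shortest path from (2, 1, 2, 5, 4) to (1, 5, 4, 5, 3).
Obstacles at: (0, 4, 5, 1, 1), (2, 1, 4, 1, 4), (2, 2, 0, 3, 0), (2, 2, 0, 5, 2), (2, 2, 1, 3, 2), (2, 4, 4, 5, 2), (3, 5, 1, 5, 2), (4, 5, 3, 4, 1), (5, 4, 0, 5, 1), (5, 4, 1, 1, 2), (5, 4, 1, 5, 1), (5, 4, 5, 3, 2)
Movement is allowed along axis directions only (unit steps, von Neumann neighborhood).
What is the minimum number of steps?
8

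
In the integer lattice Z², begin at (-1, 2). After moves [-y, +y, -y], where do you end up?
(-1, 1)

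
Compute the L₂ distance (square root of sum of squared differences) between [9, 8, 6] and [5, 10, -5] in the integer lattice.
11.8743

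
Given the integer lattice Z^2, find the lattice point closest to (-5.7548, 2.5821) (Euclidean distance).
(-6, 3)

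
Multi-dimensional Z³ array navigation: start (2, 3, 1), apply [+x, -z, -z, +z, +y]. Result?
(3, 4, 0)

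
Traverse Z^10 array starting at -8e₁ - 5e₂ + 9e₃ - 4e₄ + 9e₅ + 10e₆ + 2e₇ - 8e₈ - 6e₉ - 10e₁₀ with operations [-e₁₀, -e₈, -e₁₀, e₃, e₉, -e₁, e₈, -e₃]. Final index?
(-9, -5, 9, -4, 9, 10, 2, -8, -5, -12)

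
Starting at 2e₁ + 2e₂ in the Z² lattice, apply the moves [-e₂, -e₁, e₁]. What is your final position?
(2, 1)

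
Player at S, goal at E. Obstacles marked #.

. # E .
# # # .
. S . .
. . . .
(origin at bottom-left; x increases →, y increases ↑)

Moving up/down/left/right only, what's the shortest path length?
5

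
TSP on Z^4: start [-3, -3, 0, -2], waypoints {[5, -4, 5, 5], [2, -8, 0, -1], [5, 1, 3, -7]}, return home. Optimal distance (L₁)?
68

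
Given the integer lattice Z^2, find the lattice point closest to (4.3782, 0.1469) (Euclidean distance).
(4, 0)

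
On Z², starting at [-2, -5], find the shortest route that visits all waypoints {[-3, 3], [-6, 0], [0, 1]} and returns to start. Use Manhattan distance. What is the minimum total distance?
28
(one optimal route: (-2, -5) → (-6, 0) → (-3, 3) → (0, 1) → (-2, -5))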